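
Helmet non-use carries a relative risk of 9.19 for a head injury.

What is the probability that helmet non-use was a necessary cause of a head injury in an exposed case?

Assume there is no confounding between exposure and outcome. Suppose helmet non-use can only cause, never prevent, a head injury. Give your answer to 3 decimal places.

Under exogeneity and monotonicity, PN = (RR − 1) / RR = 1 − 1/RR.
PN = (9.19 − 1) / 9.19 = 8.19 / 9.19 ≈ 0.8912

PN ≈ 0.891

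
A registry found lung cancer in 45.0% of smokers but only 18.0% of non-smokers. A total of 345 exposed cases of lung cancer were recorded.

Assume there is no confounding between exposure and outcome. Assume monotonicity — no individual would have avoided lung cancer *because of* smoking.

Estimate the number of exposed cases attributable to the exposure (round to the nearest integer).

about 207 cases

p₁ = 0.45, p₀ = 0.18.
PN = (p₁ − p₀)/p₁ = (0.45 − 0.18) / 0.45 ≈ 0.60000.
Attributable cases ≈ PN × (exposed cases) = 0.60000 × 345 ≈ 207.00.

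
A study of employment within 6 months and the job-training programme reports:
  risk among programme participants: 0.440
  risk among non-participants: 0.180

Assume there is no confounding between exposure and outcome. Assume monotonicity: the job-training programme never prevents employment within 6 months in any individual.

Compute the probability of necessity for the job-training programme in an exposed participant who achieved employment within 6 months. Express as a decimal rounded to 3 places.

PN ≈ 0.591

Let p₁ = 0.44, p₀ = 0.18.
Under exogeneity and monotonicity, PN = (p₁ − p₀) / p₁.
PN = (0.44 − 0.18) / 0.44 = 0.26 / 0.44 ≈ 0.5909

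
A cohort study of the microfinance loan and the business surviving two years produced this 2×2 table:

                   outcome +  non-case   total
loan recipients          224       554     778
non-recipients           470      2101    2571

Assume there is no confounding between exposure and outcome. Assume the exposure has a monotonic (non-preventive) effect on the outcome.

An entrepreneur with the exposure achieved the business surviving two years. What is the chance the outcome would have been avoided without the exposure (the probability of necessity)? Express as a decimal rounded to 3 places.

p₁ = P(outcome | exposed) = 224/778 = 0.28792
p₀ = P(outcome | unexposed) = 470/2571 = 0.18281
Under exogeneity and monotonicity, PN = (p₁ − p₀)/p₁.
PN = (0.28792 − 0.18281) / 0.28792 ≈ 0.3651

PN ≈ 0.365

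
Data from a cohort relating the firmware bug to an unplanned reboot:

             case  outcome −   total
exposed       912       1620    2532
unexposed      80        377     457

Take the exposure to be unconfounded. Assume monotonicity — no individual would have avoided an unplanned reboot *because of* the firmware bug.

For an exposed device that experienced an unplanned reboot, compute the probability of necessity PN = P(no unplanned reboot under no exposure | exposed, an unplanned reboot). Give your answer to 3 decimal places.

PN ≈ 0.514

p₁ = P(outcome | exposed) = 912/2532 = 0.36019
p₀ = P(outcome | unexposed) = 80/457 = 0.17505
Under exogeneity and monotonicity, PN = (p₁ − p₀)/p₁.
PN = (0.36019 − 0.17505) / 0.36019 ≈ 0.5140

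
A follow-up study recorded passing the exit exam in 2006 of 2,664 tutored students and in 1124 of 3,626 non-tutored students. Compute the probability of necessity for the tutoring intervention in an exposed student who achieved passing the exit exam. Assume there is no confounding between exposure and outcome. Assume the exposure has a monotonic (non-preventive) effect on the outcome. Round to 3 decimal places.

p₁ = P(outcome | exposed) = 2006/2664 = 0.753
p₀ = P(outcome | unexposed) = 1124/3626 = 0.30998
Under exogeneity and monotonicity, PN = (p₁ − p₀) / p₁.
PN = (0.753 − 0.30998) / 0.753 = 0.44302 / 0.753 ≈ 0.5883

PN ≈ 0.588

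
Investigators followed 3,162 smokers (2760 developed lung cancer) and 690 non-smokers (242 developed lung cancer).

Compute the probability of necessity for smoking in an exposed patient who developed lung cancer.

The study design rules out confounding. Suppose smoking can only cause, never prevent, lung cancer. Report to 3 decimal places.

PN ≈ 0.598

p₁ = P(outcome | exposed) = 2760/3162 = 0.87287
p₀ = P(outcome | unexposed) = 242/690 = 0.35072
Under exogeneity and monotonicity, PN = (p₁ − p₀) / p₁.
PN = (0.87287 − 0.35072) / 0.87287 = 0.52214 / 0.87287 ≈ 0.5982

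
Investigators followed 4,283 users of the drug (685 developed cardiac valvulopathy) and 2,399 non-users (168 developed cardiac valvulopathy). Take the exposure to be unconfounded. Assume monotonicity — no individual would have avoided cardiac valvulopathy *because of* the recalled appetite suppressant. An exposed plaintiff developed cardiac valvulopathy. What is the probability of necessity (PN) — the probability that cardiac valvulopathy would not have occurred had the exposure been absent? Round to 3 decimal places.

PN ≈ 0.562

p₁ = P(outcome | exposed) = 685/4283 = 0.15993
p₀ = P(outcome | unexposed) = 168/2399 = 0.070029
Under exogeneity and monotonicity, PN = (p₁ − p₀) / p₁.
PN = (0.15993 − 0.070029) / 0.15993 = 0.089905 / 0.15993 ≈ 0.5621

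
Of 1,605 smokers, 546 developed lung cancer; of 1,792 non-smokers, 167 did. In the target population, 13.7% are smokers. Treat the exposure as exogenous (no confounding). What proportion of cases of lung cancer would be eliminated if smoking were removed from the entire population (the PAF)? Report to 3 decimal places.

p₁ = P(outcome | exposed) = 546/1605 = 0.34019
p₀ = P(outcome | unexposed) = 167/1792 = 0.093192
Overall risk P(Y=1) = π·p₁ + (1−π)·p₀ = 0.137×0.34019 + 0.863×0.093192 = 0.12703.
Under exogeneity, PAF = [P(Y=1) − p₀] / P(Y=1).
PAF = (0.12703 − 0.093192) / 0.12703 ≈ 0.2664

PAF ≈ 0.266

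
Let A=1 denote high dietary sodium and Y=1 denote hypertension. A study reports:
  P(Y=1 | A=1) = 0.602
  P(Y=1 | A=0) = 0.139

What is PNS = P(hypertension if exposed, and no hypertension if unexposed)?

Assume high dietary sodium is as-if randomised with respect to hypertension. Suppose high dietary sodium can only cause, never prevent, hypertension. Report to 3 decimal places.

PNS ≈ 0.463

Let p₁ = 0.602, p₀ = 0.139.
Under exogeneity and monotonicity, PNS = p₁ − p₀.
PNS = 0.602 − 0.139 = 0.463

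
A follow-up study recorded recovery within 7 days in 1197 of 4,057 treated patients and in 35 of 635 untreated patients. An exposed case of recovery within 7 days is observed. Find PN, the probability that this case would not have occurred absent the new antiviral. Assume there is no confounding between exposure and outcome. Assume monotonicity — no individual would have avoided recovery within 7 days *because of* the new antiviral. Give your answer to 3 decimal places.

p₁ = P(outcome | exposed) = 1197/4057 = 0.29505
p₀ = P(outcome | unexposed) = 35/635 = 0.055118
Under exogeneity and monotonicity, PN = (p₁ − p₀) / p₁.
PN = (0.29505 − 0.055118) / 0.29505 = 0.23993 / 0.29505 ≈ 0.8132

PN ≈ 0.813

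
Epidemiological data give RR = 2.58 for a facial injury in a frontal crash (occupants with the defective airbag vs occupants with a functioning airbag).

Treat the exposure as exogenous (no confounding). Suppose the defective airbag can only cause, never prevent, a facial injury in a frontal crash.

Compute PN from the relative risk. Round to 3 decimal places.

Under exogeneity and monotonicity, PN = (RR − 1) / RR = 1 − 1/RR.
PN = (2.58 − 1) / 2.58 = 1.58 / 2.58 ≈ 0.6124

PN ≈ 0.612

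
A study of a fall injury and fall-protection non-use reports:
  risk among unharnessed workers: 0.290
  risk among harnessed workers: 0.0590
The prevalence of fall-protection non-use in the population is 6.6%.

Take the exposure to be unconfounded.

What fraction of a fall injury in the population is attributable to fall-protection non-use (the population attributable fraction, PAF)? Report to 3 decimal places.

PAF ≈ 0.205

Let p₁ = 0.29, p₀ = 0.059.
Overall risk P(Y=1) = π·p₁ + (1−π)·p₀ = 0.066×0.29 + 0.934×0.059 = 0.074246.
Under exogeneity, PAF = [P(Y=1) − p₀] / P(Y=1).
PAF = (0.074246 − 0.059) / 0.074246 ≈ 0.2053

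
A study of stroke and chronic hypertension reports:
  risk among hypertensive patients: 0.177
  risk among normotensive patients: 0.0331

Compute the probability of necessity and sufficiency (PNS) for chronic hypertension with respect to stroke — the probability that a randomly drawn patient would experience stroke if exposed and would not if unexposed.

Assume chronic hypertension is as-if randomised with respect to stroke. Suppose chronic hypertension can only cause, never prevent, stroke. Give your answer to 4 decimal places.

PNS ≈ 0.1439

Let p₁ = 0.177, p₀ = 0.0331.
Under exogeneity and monotonicity, PNS = p₁ − p₀.
PNS = 0.177 − 0.0331 = 0.1439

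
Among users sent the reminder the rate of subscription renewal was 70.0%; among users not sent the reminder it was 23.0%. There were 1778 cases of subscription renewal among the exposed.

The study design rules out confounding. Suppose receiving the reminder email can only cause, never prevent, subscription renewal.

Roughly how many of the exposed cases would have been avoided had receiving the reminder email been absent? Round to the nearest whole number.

p₁ = 0.7, p₀ = 0.23.
PN = (p₁ − p₀)/p₁ = (0.7 − 0.23) / 0.7 ≈ 0.67143.
Attributable cases ≈ PN × (exposed cases) = 0.67143 × 1778 ≈ 1193.80.

about 1194 cases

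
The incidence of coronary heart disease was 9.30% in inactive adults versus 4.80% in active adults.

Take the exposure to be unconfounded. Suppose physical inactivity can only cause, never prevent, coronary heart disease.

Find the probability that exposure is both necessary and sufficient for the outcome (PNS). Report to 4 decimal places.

PNS ≈ 0.0450

p₁ = 0.093, p₀ = 0.048.
Under exogeneity and monotonicity, PNS = p₁ − p₀.
PNS = 0.093 − 0.048 = 0.045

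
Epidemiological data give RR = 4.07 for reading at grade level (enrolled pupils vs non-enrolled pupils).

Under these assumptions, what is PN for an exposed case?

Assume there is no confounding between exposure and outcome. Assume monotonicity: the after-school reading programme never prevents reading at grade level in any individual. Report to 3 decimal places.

PN ≈ 0.754

Under exogeneity and monotonicity, PN = (RR − 1) / RR = 1 − 1/RR.
PN = (4.07 − 1) / 4.07 = 3.07 / 4.07 ≈ 0.7543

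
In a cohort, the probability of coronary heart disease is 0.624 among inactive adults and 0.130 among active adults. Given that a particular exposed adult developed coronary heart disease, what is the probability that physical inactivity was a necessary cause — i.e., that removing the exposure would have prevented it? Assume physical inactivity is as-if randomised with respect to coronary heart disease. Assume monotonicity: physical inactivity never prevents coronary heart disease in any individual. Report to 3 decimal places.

Let p₁ = 0.624, p₀ = 0.13.
Under exogeneity and monotonicity, PN = (p₁ − p₀) / p₁.
PN = (0.624 − 0.13) / 0.624 = 0.494 / 0.624 ≈ 0.7917

PN ≈ 0.792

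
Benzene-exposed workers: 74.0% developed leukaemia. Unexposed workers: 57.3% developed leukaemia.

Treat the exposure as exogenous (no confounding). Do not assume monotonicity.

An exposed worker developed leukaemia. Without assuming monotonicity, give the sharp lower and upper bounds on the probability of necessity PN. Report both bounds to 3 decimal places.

p₁ = 0.74, p₀ = 0.573.
Under exogeneity alone the bounds on PN are max{0,(p₁−p₀)/p₁} ≤ PN ≤ min{1,(1−p₀)/p₁}.
  lower = (p₁ − p₀)/p₁ = 0.167 / 0.74 ≈ 0.2257
  upper = min{1, (1 − p₀)/p₁} = 0.427 / 0.74 ≈ 0.5770

0.226 ≤ PN ≤ 0.577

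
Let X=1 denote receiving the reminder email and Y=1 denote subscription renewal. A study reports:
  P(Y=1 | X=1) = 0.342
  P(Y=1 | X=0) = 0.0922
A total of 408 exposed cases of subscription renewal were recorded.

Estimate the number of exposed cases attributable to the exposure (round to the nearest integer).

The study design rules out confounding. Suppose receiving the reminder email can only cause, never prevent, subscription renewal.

Let p₁ = 0.342, p₀ = 0.0922.
PN = (p₁ − p₀)/p₁ = (0.342 − 0.0922) / 0.342 ≈ 0.73041.
Attributable cases ≈ PN × (exposed cases) = 0.73041 × 408 ≈ 298.01.

about 298 cases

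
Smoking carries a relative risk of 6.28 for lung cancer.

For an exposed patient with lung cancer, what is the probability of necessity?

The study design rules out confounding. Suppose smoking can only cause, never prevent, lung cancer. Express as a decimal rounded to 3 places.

PN ≈ 0.841

Under exogeneity and monotonicity, PN = (RR − 1) / RR = 1 − 1/RR.
PN = (6.28 − 1) / 6.28 = 5.28 / 6.28 ≈ 0.8408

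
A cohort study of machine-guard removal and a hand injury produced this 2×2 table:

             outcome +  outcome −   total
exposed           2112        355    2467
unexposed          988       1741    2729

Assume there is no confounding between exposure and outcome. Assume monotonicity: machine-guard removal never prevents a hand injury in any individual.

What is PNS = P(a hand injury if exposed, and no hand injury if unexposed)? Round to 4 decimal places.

p₁ = P(outcome | exposed) = 2112/2467 = 0.8561
p₀ = P(outcome | unexposed) = 988/2729 = 0.36204
Under exogeneity and monotonicity, PNS = p₁ − p₀.
PNS = 0.8561 − 0.36204 = 0.49406

PNS ≈ 0.4941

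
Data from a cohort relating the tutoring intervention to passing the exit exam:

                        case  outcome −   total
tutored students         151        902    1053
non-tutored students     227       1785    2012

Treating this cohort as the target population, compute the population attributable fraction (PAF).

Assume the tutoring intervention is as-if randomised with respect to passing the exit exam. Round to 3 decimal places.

PAF ≈ 0.085

p₁ = P(outcome | exposed) = 151/1053 = 0.1434
p₀ = P(outcome | unexposed) = 227/2012 = 0.11282
Exposure prevalence π = 1053/3065 = 0.34356; overall risk P(Y=1) = 0.12333.
Under exogeneity, PAF = [P(Y=1) − p₀]/P(Y=1).
PAF = (0.12333 − 0.11282) / 0.12333 ≈ 0.0852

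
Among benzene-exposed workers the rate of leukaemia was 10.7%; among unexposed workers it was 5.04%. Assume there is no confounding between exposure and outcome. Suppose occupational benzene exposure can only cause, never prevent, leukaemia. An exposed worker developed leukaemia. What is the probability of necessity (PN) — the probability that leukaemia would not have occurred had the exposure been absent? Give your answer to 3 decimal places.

p₁ = 0.107, p₀ = 0.0504.
Under exogeneity and monotonicity, PN = (p₁ − p₀) / p₁.
PN = (0.107 − 0.0504) / 0.107 = 0.0566 / 0.107 ≈ 0.5290

PN ≈ 0.529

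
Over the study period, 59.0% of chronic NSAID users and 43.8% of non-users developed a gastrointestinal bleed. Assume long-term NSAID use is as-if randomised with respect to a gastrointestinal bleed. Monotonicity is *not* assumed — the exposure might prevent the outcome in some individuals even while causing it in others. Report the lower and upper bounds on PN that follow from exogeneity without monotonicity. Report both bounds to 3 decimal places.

p₁ = 0.59, p₀ = 0.438.
Under exogeneity alone the bounds on PN are max{0,(p₁−p₀)/p₁} ≤ PN ≤ min{1,(1−p₀)/p₁}.
  lower = (p₁ − p₀)/p₁ = 0.152 / 0.59 ≈ 0.2576
  upper = min{1, (1 − p₀)/p₁} = 0.562 / 0.59 ≈ 0.9525

0.258 ≤ PN ≤ 0.953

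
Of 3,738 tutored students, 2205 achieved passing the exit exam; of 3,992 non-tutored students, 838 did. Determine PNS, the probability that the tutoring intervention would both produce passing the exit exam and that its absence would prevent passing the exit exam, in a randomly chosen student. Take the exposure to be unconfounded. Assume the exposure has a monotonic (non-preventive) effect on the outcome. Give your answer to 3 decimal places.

PNS ≈ 0.380

p₁ = P(outcome | exposed) = 2205/3738 = 0.58989
p₀ = P(outcome | unexposed) = 838/3992 = 0.20992
Under exogeneity and monotonicity, PNS = p₁ − p₀.
PNS = 0.58989 − 0.20992 = 0.37997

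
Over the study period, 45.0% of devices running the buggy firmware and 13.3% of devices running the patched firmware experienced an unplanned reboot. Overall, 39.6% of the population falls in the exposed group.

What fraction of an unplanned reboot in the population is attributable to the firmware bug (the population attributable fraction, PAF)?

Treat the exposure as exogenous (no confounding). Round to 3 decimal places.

PAF ≈ 0.486

p₁ = 0.45, p₀ = 0.133.
Overall risk P(Y=1) = π·p₁ + (1−π)·p₀ = 0.396×0.45 + 0.604×0.133 = 0.25853.
Under exogeneity, PAF = [P(Y=1) − p₀] / P(Y=1).
PAF = (0.25853 − 0.133) / 0.25853 ≈ 0.4856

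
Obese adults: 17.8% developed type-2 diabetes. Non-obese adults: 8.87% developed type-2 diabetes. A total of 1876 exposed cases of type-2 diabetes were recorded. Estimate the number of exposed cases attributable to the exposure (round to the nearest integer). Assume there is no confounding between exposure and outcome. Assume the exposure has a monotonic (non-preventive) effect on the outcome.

about 941 cases

p₁ = 0.178, p₀ = 0.0887.
PN = (p₁ − p₀)/p₁ = (0.178 − 0.0887) / 0.178 ≈ 0.50169.
Attributable cases ≈ PN × (exposed cases) = 0.50169 × 1876 ≈ 941.16.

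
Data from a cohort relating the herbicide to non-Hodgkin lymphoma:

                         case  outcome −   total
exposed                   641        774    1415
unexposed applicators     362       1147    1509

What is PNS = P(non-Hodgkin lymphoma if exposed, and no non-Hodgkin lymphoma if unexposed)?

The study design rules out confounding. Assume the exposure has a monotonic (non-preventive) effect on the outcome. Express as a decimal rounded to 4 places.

p₁ = P(outcome | exposed) = 641/1415 = 0.453
p₀ = P(outcome | unexposed) = 362/1509 = 0.23989
Under exogeneity and monotonicity, PNS = p₁ − p₀.
PNS = 0.453 − 0.23989 = 0.21311

PNS ≈ 0.2131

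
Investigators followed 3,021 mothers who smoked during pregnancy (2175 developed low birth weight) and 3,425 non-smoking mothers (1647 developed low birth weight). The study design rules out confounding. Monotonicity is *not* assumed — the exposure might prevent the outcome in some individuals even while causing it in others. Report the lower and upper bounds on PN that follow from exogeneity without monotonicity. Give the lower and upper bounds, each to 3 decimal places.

p₁ = P(outcome | exposed) = 2175/3021 = 0.71996
p₀ = P(outcome | unexposed) = 1647/3425 = 0.48088
Under exogeneity alone the bounds on PN are max{0,(p₁−p₀)/p₁} ≤ PN ≤ min{1,(1−p₀)/p₁}.
  lower = (p₁ − p₀)/p₁ = 0.23908 / 0.71996 ≈ 0.3321
  upper = min{1, (1 − p₀)/p₁} = 0.51912 / 0.71996 ≈ 0.7210

0.332 ≤ PN ≤ 0.721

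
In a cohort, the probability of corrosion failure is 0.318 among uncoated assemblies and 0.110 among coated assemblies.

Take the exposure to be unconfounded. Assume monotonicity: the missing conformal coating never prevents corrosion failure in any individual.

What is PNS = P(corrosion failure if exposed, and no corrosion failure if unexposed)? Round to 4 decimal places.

Let p₁ = 0.318, p₀ = 0.11.
Under exogeneity and monotonicity, PNS = p₁ − p₀.
PNS = 0.318 − 0.11 = 0.208

PNS ≈ 0.2080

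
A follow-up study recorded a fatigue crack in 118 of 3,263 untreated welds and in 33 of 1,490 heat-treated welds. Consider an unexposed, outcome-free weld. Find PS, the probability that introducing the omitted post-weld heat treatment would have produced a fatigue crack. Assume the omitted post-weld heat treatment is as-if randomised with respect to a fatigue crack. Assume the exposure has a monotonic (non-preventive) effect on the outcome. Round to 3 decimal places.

p₁ = P(outcome | exposed) = 118/3263 = 0.036163
p₀ = P(outcome | unexposed) = 33/1490 = 0.022148
Under exogeneity and monotonicity, PS = (p₁ − p₀) / (1 − p₀).
PS = (0.036163 − 0.022148) / (1 − 0.022148) = 0.014015 / 0.97785 ≈ 0.0143

PS ≈ 0.014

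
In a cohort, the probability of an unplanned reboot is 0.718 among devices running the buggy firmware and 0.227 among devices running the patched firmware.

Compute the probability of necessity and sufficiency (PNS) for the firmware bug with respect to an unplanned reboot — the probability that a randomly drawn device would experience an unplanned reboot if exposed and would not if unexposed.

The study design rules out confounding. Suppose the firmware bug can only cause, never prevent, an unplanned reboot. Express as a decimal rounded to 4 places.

PNS ≈ 0.4910

Let p₁ = 0.718, p₀ = 0.227.
Under exogeneity and monotonicity, PNS = p₁ − p₀.
PNS = 0.718 − 0.227 = 0.491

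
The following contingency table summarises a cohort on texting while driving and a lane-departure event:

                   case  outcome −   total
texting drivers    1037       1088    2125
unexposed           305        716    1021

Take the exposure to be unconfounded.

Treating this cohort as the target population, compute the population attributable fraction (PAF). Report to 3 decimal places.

p₁ = P(outcome | exposed) = 1037/2125 = 0.488
p₀ = P(outcome | unexposed) = 305/1021 = 0.29873
Exposure prevalence π = 2125/3146 = 0.67546; overall risk P(Y=1) = 0.42657.
Under exogeneity, PAF = [P(Y=1) − p₀]/P(Y=1).
PAF = (0.42657 − 0.29873) / 0.42657 ≈ 0.2997

PAF ≈ 0.300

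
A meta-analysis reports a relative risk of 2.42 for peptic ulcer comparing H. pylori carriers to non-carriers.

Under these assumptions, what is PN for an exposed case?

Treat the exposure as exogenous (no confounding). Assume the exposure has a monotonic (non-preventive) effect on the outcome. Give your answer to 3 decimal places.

PN ≈ 0.587

Under exogeneity and monotonicity, PN = (RR − 1) / RR = 1 − 1/RR.
PN = (2.42 − 1) / 2.42 = 1.42 / 2.42 ≈ 0.5868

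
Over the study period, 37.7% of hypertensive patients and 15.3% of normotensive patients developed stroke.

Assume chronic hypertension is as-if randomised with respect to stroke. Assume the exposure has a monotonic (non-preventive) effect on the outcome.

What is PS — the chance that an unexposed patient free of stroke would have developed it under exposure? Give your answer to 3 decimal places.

p₁ = 0.377, p₀ = 0.153.
Under exogeneity and monotonicity, PS = (p₁ − p₀) / (1 − p₀).
PS = (0.377 − 0.153) / (1 − 0.153) = 0.224 / 0.847 ≈ 0.2645

PS ≈ 0.264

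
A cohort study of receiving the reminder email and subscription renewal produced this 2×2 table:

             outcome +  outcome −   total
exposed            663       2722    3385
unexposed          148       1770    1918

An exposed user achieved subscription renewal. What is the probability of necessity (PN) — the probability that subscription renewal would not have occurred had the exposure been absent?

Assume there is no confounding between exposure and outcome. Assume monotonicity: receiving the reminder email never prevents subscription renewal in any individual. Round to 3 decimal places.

PN ≈ 0.606

p₁ = P(outcome | exposed) = 663/3385 = 0.19586
p₀ = P(outcome | unexposed) = 148/1918 = 0.077164
Under exogeneity and monotonicity, PN = (p₁ − p₀)/p₁.
PN = (0.19586 − 0.077164) / 0.19586 ≈ 0.6060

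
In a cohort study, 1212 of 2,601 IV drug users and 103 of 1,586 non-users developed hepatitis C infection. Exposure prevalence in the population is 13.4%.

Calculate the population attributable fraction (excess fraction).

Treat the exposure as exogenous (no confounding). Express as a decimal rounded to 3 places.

PAF ≈ 0.453

p₁ = P(outcome | exposed) = 1212/2601 = 0.46597
p₀ = P(outcome | unexposed) = 103/1586 = 0.064943
Overall risk P(Y=1) = π·p₁ + (1−π)·p₀ = 0.134×0.46597 + 0.866×0.064943 = 0.11868.
Under exogeneity, PAF = [P(Y=1) − p₀] / P(Y=1).
PAF = (0.11868 − 0.064943) / 0.11868 ≈ 0.4528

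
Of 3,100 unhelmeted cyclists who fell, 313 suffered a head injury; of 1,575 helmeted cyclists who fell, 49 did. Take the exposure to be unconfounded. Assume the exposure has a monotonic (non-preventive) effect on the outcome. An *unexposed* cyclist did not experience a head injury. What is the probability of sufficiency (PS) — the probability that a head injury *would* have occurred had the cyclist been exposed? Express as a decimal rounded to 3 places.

p₁ = P(outcome | exposed) = 313/3100 = 0.10097
p₀ = P(outcome | unexposed) = 49/1575 = 0.031111
Under exogeneity and monotonicity, PS = (p₁ − p₀) / (1 − p₀).
PS = (0.10097 − 0.031111) / (1 − 0.031111) = 0.069857 / 0.96889 ≈ 0.0721

PS ≈ 0.072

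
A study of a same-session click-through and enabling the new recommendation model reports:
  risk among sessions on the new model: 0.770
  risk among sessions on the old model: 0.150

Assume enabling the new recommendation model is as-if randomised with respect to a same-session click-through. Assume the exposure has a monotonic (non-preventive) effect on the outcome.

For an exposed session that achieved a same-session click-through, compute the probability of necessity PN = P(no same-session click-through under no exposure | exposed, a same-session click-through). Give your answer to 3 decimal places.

PN ≈ 0.805

Let p₁ = 0.77, p₀ = 0.15.
Under exogeneity and monotonicity, PN = (p₁ − p₀) / p₁.
PN = (0.77 − 0.15) / 0.77 = 0.62 / 0.77 ≈ 0.8052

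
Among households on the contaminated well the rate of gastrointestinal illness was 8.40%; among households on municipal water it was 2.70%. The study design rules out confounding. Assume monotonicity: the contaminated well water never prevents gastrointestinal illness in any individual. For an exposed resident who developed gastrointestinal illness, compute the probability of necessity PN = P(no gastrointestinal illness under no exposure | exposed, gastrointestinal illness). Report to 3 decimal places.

p₁ = 0.084, p₀ = 0.027.
Under exogeneity and monotonicity, PN = (p₁ − p₀) / p₁.
PN = (0.084 − 0.027) / 0.084 = 0.057 / 0.084 ≈ 0.6786

PN ≈ 0.679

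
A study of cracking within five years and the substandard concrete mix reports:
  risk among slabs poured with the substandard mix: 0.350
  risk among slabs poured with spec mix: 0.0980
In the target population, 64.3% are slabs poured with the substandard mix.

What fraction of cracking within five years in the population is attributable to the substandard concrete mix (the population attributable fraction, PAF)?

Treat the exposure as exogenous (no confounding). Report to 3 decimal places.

PAF ≈ 0.623

Let p₁ = 0.35, p₀ = 0.098.
Overall risk P(Y=1) = π·p₁ + (1−π)·p₀ = 0.643×0.35 + 0.357×0.098 = 0.26004.
Under exogeneity, PAF = [P(Y=1) − p₀] / P(Y=1).
PAF = (0.26004 − 0.098) / 0.26004 ≈ 0.6231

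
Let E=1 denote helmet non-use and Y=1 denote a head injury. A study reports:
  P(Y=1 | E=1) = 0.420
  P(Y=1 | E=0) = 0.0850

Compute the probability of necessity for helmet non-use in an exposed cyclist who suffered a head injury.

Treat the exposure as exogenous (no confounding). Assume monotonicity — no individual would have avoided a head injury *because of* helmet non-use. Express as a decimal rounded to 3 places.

Let p₁ = 0.42, p₀ = 0.085.
Under exogeneity and monotonicity, PN = (p₁ − p₀) / p₁.
PN = (0.42 − 0.085) / 0.42 = 0.335 / 0.42 ≈ 0.7976

PN ≈ 0.798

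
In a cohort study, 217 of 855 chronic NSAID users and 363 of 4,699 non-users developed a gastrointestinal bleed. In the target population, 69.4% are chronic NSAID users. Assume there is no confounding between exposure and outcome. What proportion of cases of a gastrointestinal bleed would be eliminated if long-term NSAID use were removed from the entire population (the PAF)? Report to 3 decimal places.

PAF ≈ 0.613

p₁ = P(outcome | exposed) = 217/855 = 0.2538
p₀ = P(outcome | unexposed) = 363/4699 = 0.07725
Overall risk P(Y=1) = π·p₁ + (1−π)·p₀ = 0.694×0.2538 + 0.306×0.07725 = 0.19978.
Under exogeneity, PAF = [P(Y=1) − p₀] / P(Y=1).
PAF = (0.19978 − 0.07725) / 0.19978 ≈ 0.6133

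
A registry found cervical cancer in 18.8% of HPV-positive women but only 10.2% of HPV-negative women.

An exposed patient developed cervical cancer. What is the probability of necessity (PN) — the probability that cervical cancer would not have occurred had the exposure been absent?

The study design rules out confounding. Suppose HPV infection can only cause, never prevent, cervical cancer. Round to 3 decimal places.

PN ≈ 0.457

p₁ = 0.188, p₀ = 0.102.
Under exogeneity and monotonicity, PN = (p₁ − p₀) / p₁.
PN = (0.188 − 0.102) / 0.188 = 0.086 / 0.188 ≈ 0.4574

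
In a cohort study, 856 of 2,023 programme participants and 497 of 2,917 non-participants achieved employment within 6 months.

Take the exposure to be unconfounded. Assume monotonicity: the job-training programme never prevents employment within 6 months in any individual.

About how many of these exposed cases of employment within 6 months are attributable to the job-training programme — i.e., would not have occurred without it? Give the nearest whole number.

about 511 cases

p₁ = P(outcome | exposed) = 856/2023 = 0.42313
p₀ = P(outcome | unexposed) = 497/2917 = 0.17038
PN = (p₁ − p₀)/p₁ = (0.42313 − 0.17038) / 0.42313 ≈ 0.59734.
Attributable cases ≈ PN × (exposed cases) = 0.59734 × 856 ≈ 511.32.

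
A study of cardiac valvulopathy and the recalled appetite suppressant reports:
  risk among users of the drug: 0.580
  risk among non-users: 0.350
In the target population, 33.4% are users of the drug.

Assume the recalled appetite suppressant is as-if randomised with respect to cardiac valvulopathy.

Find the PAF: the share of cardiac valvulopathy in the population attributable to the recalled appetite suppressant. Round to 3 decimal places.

Let p₁ = 0.58, p₀ = 0.35.
Overall risk P(Y=1) = π·p₁ + (1−π)·p₀ = 0.334×0.58 + 0.666×0.35 = 0.42682.
Under exogeneity, PAF = [P(Y=1) − p₀] / P(Y=1).
PAF = (0.42682 − 0.35) / 0.42682 ≈ 0.1800

PAF ≈ 0.180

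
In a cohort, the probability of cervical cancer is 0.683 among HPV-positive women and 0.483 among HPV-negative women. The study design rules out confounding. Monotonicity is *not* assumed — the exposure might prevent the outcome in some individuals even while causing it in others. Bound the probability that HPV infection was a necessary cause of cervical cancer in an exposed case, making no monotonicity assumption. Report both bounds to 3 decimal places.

Let p₁ = 0.683, p₀ = 0.483.
Under exogeneity alone the bounds on PN are max{0,(p₁−p₀)/p₁} ≤ PN ≤ min{1,(1−p₀)/p₁}.
  lower = (p₁ − p₀)/p₁ = 0.2 / 0.683 ≈ 0.2928
  upper = min{1, (1 − p₀)/p₁} = 0.517 / 0.683 ≈ 0.7570

0.293 ≤ PN ≤ 0.757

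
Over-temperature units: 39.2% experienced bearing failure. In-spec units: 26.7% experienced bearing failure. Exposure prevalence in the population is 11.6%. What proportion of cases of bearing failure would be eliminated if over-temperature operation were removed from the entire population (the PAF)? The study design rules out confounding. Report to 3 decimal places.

p₁ = 0.392, p₀ = 0.267.
Overall risk P(Y=1) = π·p₁ + (1−π)·p₀ = 0.116×0.392 + 0.884×0.267 = 0.2815.
Under exogeneity, PAF = [P(Y=1) − p₀] / P(Y=1).
PAF = (0.2815 − 0.267) / 0.2815 ≈ 0.0515

PAF ≈ 0.052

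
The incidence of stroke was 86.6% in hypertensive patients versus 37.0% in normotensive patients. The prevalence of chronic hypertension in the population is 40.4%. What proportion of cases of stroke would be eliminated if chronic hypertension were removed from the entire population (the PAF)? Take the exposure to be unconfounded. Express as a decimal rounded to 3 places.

PAF ≈ 0.351

p₁ = 0.866, p₀ = 0.37.
Overall risk P(Y=1) = π·p₁ + (1−π)·p₀ = 0.404×0.866 + 0.596×0.37 = 0.57038.
Under exogeneity, PAF = [P(Y=1) − p₀] / P(Y=1).
PAF = (0.57038 − 0.37) / 0.57038 ≈ 0.3513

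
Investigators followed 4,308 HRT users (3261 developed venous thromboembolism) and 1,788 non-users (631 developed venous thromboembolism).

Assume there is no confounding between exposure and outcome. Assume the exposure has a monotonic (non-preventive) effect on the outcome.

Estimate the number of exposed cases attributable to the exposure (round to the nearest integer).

p₁ = P(outcome | exposed) = 3261/4308 = 0.75696
p₀ = P(outcome | unexposed) = 631/1788 = 0.35291
PN = (p₁ − p₀)/p₁ = (0.75696 − 0.35291) / 0.75696 ≈ 0.53378.
Attributable cases ≈ PN × (exposed cases) = 0.53378 × 3261 ≈ 1740.67.

about 1741 cases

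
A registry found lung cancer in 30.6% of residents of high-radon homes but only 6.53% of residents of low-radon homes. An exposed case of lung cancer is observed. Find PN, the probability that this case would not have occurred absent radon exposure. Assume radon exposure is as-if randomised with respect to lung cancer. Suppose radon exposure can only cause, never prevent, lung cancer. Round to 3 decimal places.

p₁ = 0.306, p₀ = 0.0653.
Under exogeneity and monotonicity, PN = (p₁ − p₀) / p₁.
PN = (0.306 − 0.0653) / 0.306 = 0.2407 / 0.306 ≈ 0.7866

PN ≈ 0.787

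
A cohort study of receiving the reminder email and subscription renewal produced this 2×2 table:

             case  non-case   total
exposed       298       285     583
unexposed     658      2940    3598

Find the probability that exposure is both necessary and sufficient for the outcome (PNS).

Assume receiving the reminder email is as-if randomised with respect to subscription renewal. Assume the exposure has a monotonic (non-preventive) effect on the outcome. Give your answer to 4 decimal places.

p₁ = P(outcome | exposed) = 298/583 = 0.51115
p₀ = P(outcome | unexposed) = 658/3598 = 0.18288
Under exogeneity and monotonicity, PNS = p₁ − p₀.
PNS = 0.51115 − 0.18288 = 0.32827

PNS ≈ 0.3283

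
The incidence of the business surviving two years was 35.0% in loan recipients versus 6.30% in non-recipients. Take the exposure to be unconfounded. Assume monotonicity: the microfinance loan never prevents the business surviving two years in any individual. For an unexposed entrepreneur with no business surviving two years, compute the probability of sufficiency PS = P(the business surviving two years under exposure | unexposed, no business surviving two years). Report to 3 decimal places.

PS ≈ 0.306

p₁ = 0.35, p₀ = 0.063.
Under exogeneity and monotonicity, PS = (p₁ − p₀) / (1 − p₀).
PS = (0.35 − 0.063) / (1 − 0.063) = 0.287 / 0.937 ≈ 0.3063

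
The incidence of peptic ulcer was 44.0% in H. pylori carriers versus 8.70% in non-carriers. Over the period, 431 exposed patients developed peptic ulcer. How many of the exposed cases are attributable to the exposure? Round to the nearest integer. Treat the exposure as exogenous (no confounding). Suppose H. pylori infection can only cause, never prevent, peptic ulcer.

about 346 cases

p₁ = 0.44, p₀ = 0.087.
PN = (p₁ − p₀)/p₁ = (0.44 − 0.087) / 0.44 ≈ 0.80227.
Attributable cases ≈ PN × (exposed cases) = 0.80227 × 431 ≈ 345.78.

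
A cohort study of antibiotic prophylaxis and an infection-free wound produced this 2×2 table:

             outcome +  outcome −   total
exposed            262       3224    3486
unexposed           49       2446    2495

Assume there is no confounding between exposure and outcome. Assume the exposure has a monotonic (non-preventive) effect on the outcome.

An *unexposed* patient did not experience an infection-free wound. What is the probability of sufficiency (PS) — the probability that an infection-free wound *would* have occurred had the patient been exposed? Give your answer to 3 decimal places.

PS ≈ 0.057

p₁ = P(outcome | exposed) = 262/3486 = 0.075158
p₀ = P(outcome | unexposed) = 49/2495 = 0.019639
Under exogeneity and monotonicity, PS = (p₁ − p₀) / (1 − p₀).
PS = (0.075158 − 0.019639) / (1 − 0.019639) = 0.055518 / 0.98036 ≈ 0.0566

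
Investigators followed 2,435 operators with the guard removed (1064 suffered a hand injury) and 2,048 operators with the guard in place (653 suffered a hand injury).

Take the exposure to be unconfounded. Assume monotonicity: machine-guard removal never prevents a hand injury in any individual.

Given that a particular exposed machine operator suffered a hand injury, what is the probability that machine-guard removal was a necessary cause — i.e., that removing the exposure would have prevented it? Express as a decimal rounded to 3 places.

p₁ = P(outcome | exposed) = 1064/2435 = 0.43696
p₀ = P(outcome | unexposed) = 653/2048 = 0.31885
Under exogeneity and monotonicity, PN = (p₁ − p₀) / p₁.
PN = (0.43696 − 0.31885) / 0.43696 = 0.11811 / 0.43696 ≈ 0.2703

PN ≈ 0.270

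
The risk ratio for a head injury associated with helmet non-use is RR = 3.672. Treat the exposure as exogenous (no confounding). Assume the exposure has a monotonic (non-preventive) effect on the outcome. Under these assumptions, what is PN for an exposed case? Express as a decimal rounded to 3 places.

PN ≈ 0.728

Under exogeneity and monotonicity, PN = (RR − 1) / RR = 1 − 1/RR.
PN = (3.672 − 1) / 3.672 = 2.672 / 3.672 ≈ 0.7277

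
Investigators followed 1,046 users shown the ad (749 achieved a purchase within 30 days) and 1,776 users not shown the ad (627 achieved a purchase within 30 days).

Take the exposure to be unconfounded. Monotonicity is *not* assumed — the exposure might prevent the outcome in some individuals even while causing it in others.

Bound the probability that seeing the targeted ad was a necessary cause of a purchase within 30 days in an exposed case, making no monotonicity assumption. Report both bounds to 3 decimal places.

0.507 ≤ PN ≤ 0.903

p₁ = P(outcome | exposed) = 749/1046 = 0.71606
p₀ = P(outcome | unexposed) = 627/1776 = 0.35304
Under exogeneity alone the bounds on PN are max{0,(p₁−p₀)/p₁} ≤ PN ≤ min{1,(1−p₀)/p₁}.
  lower = (p₁ − p₀)/p₁ = 0.36302 / 0.71606 ≈ 0.5070
  upper = min{1, (1 − p₀)/p₁} = 0.64696 / 0.71606 ≈ 0.9035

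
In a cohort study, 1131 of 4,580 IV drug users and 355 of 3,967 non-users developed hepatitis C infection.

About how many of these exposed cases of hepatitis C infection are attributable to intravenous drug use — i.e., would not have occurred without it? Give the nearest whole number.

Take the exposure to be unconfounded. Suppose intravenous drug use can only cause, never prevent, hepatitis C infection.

p₁ = P(outcome | exposed) = 1131/4580 = 0.24694
p₀ = P(outcome | unexposed) = 355/3967 = 0.089488
PN = (p₁ − p₀)/p₁ = (0.24694 − 0.089488) / 0.24694 ≈ 0.63762.
Attributable cases ≈ PN × (exposed cases) = 0.63762 × 1131 ≈ 721.14.

about 721 cases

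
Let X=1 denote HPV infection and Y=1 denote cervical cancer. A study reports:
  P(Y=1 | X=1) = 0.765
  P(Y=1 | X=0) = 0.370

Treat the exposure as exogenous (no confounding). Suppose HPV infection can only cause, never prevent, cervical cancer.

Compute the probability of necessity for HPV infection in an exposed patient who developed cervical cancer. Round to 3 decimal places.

Let p₁ = 0.765, p₀ = 0.37.
Under exogeneity and monotonicity, PN = (p₁ − p₀) / p₁.
PN = (0.765 − 0.37) / 0.765 = 0.395 / 0.765 ≈ 0.5163

PN ≈ 0.516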